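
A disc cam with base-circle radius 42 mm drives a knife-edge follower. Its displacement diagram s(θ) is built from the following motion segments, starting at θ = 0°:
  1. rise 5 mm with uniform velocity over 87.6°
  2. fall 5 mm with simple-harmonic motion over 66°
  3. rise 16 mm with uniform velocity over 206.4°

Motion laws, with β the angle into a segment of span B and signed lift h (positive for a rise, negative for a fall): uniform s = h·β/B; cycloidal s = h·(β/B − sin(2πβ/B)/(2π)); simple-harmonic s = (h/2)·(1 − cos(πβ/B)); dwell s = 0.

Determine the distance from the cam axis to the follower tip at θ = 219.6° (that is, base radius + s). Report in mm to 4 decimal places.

seg 1 [0°–87.6°] uniform, h=5: full span → s += 5 → s = 5.0000
seg 2 [87.6°–153.6°] simple-harmonic, h=-5: full span → s += -5 → s = 0.0000
seg 3 [153.6°–360°] uniform, h=16: θ=219.6° here. β=66, B=206.4. 16·66/206.4 = 5.1163 → s = 5.1163
radial distance = base radius + s = 42 + 5.1163 = 47.1163

47.1163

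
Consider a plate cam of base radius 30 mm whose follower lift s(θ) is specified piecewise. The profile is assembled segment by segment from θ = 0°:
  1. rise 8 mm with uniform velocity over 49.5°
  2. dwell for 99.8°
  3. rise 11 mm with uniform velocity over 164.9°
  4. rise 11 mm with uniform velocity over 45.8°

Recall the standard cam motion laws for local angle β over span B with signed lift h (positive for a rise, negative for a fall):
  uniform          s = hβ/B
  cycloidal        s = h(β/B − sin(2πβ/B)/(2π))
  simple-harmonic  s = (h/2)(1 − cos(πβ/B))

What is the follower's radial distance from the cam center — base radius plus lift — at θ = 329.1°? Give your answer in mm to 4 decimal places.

seg 1 [0°–49.5°] uniform, h=8: full span → s += 8 → s = 8.0000
seg 2 [49.5°–149.3°] dwell: s stays 8.0000
seg 3 [149.3°–314.2°] uniform, h=11: full span → s += 11 → s = 19.0000
seg 4 [314.2°–360°] uniform, h=11: θ=329.1° here. β=14.9, B=45.8. 11·14.9/45.8 = 3.5786 → s = 22.5786
radial distance = base radius + s = 30 + 22.5786 = 52.5786

52.5786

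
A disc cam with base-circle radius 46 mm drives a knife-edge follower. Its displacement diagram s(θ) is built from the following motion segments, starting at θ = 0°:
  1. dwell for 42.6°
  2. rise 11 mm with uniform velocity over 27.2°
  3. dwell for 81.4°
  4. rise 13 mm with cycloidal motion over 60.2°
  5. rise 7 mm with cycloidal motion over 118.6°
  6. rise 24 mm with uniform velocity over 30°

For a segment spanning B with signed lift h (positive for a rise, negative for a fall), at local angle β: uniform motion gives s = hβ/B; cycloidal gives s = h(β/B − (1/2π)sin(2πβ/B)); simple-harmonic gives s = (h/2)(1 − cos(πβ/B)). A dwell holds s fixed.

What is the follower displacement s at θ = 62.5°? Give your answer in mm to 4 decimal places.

seg 1 [0°–42.6°] dwell: s stays 0.0000
seg 2 [42.6°–69.8°] uniform, h=11: θ=62.5° here. β=19.9, B=27.2. 11·19.9/27.2 = 8.0478 → s = 8.0478

8.0478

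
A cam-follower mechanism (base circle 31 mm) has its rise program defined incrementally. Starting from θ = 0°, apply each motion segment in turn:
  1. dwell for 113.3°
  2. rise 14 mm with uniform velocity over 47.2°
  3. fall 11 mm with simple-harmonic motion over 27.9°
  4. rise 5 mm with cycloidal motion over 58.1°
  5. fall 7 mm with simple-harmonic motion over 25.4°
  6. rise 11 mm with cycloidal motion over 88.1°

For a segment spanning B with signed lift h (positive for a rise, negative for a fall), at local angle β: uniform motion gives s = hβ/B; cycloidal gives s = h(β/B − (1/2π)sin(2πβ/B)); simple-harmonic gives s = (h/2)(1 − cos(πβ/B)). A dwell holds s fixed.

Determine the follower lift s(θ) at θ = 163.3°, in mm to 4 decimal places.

seg 1 [0°–113.3°] dwell: s stays 0.0000
seg 2 [113.3°–160.5°] uniform, h=14: full span → s += 14 → s = 14.0000
seg 3 [160.5°–188.4°] simple-harmonic, h=-11: θ=163.3° here. β=2.8, B=27.9. -11/2·(1 − cos(π·0.1004)) = -0.2711 → s = 13.7289

13.7289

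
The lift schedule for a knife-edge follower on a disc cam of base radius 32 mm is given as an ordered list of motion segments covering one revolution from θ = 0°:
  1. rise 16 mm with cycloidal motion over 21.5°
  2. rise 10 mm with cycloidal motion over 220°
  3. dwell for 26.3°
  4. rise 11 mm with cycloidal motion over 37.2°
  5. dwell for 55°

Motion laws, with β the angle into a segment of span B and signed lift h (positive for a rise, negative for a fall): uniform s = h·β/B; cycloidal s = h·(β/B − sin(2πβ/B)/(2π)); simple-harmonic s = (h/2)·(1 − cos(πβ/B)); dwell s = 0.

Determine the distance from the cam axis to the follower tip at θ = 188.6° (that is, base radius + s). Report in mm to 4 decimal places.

seg 1 [0°–21.5°] cycloidal, h=16: full span → s += 16 → s = 16.0000
seg 2 [21.5°–241.5°] cycloidal, h=10: θ=188.6° here. β=167.1, B=220. 10·(0.7595 − sin(2π·0.7595)/(2π)) = 9.1841 → s = 25.1841
radial distance = base radius + s = 32 + 25.1841 = 57.1841

57.1841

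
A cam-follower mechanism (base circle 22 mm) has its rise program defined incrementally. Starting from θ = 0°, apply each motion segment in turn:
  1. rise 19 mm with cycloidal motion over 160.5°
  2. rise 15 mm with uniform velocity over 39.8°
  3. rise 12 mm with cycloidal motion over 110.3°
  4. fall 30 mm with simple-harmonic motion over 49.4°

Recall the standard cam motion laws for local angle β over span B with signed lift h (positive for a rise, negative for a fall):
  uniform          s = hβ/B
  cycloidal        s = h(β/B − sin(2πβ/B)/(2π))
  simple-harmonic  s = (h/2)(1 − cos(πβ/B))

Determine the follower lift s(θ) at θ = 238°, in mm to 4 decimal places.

seg 1 [0°–160.5°] cycloidal, h=19: full span → s += 19 → s = 19.0000
seg 2 [160.5°–200.3°] uniform, h=15: full span → s += 15 → s = 34.0000
seg 3 [200.3°–310.6°] cycloidal, h=12: θ=238° here. β=37.7, B=110.3. 12·(0.3418 − sin(2π·0.3418)/(2π)) = 2.5006 → s = 36.5006

36.5006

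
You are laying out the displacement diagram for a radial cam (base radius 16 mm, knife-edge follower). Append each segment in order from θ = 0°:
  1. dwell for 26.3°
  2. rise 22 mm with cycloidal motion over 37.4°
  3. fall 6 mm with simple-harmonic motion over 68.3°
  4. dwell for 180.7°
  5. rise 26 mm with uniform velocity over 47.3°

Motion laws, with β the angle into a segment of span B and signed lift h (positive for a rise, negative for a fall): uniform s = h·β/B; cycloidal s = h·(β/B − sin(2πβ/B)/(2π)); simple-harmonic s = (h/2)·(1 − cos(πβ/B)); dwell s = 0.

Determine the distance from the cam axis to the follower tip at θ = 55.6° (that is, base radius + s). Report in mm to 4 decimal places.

seg 1 [0°–26.3°] dwell: s stays 0.0000
seg 2 [26.3°–63.7°] cycloidal, h=22: θ=55.6° here. β=29.3, B=37.4. 22·(0.7834 − sin(2π·0.7834)/(2π)) = 20.6598 → s = 20.6598
radial distance = base radius + s = 16 + 20.6598 = 36.6598

36.6598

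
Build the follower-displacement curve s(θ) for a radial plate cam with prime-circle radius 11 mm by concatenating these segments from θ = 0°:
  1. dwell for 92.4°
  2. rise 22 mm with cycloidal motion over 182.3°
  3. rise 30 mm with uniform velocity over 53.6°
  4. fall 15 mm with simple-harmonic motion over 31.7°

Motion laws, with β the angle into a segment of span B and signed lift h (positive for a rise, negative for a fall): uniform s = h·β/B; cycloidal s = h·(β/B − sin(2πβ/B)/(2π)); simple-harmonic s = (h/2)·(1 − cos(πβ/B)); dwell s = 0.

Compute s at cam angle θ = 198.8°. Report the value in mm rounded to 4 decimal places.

seg 1 [0°–92.4°] dwell: s stays 0.0000
seg 2 [92.4°–274.7°] cycloidal, h=22: θ=198.8° here. β=106.4, B=182.3. 22·(0.5837 − sin(2π·0.5837)/(2π)) = 14.5972 → s = 14.5972

14.5972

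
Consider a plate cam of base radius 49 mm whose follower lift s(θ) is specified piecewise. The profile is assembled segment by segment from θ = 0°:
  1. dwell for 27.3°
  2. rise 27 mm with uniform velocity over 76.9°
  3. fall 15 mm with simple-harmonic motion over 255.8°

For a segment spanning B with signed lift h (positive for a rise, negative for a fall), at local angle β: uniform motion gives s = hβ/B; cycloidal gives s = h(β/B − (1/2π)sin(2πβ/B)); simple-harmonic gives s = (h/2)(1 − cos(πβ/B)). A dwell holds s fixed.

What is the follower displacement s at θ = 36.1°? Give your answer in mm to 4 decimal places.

seg 1 [0°–27.3°] dwell: s stays 0.0000
seg 2 [27.3°–104.2°] uniform, h=27: θ=36.1° here. β=8.8, B=76.9. 27·8.8/76.9 = 3.0897 → s = 3.0897

3.0897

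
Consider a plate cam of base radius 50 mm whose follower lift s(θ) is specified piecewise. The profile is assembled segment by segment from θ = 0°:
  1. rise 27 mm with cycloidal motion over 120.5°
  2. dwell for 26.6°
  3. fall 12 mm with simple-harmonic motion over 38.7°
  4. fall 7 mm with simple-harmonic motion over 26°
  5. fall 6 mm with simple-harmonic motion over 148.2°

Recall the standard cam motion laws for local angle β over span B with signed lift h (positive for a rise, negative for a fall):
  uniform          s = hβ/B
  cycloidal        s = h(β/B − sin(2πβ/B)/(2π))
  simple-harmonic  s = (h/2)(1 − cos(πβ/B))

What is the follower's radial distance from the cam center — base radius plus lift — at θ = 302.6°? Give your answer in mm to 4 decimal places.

seg 1 [0°–120.5°] cycloidal, h=27: full span → s += 27 → s = 27.0000
seg 2 [120.5°–147.1°] dwell: s stays 27.0000
seg 3 [147.1°–185.8°] simple-harmonic, h=-12: full span → s += -12 → s = 15.0000
seg 4 [185.8°–211.8°] simple-harmonic, h=-7: full span → s += -7 → s = 8.0000
seg 5 [211.8°–360°] simple-harmonic, h=-6: θ=302.6° here. β=90.8, B=148.2. -6/2·(1 − cos(π·0.6127)) = -4.0400 → s = 3.9600
radial distance = base radius + s = 50 + 3.9600 = 53.9600

53.9600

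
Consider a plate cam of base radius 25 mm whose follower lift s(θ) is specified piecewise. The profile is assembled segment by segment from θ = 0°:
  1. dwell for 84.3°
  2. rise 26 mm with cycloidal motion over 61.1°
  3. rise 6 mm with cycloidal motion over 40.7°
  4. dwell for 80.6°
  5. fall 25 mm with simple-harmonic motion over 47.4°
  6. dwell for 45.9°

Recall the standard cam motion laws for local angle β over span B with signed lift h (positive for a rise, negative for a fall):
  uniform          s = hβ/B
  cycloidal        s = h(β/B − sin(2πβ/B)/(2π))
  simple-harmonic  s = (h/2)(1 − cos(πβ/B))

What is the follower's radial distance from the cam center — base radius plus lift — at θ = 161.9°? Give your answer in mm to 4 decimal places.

seg 1 [0°–84.3°] dwell: s stays 0.0000
seg 2 [84.3°–145.4°] cycloidal, h=26: full span → s += 26 → s = 26.0000
seg 3 [145.4°–186.1°] cycloidal, h=6: θ=161.9° here. β=16.5, B=40.7. 6·(0.4054 − sin(2π·0.4054)/(2π)) = 1.8977 → s = 27.8977
radial distance = base radius + s = 25 + 27.8977 = 52.8977

52.8977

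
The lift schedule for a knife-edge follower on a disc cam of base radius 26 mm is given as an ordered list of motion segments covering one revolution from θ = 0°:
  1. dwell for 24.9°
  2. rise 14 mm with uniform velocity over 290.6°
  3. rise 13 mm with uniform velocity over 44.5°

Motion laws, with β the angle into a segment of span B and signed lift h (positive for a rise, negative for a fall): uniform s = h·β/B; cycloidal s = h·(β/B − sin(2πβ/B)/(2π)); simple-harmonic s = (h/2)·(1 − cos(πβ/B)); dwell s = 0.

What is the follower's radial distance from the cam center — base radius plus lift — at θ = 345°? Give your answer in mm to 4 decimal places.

seg 1 [0°–24.9°] dwell: s stays 0.0000
seg 2 [24.9°–315.5°] uniform, h=14: full span → s += 14 → s = 14.0000
seg 3 [315.5°–360°] uniform, h=13: θ=345° here. β=29.5, B=44.5. 13·29.5/44.5 = 8.6180 → s = 22.6180
radial distance = base radius + s = 26 + 22.6180 = 48.6180

48.6180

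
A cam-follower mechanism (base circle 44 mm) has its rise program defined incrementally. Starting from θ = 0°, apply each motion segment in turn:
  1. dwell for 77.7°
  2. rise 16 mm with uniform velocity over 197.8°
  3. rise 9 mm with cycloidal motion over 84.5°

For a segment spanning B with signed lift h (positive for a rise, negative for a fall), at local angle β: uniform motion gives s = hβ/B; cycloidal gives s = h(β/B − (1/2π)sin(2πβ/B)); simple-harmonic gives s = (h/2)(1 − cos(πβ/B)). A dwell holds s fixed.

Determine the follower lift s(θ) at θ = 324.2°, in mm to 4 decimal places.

seg 1 [0°–77.7°] dwell: s stays 0.0000
seg 2 [77.7°–275.5°] uniform, h=16: full span → s += 16 → s = 16.0000
seg 3 [275.5°–360°] cycloidal, h=9: θ=324.2° here. β=48.7, B=84.5. 9·(0.5763 − sin(2π·0.5763)/(2π)) = 5.8479 → s = 21.8479

21.8479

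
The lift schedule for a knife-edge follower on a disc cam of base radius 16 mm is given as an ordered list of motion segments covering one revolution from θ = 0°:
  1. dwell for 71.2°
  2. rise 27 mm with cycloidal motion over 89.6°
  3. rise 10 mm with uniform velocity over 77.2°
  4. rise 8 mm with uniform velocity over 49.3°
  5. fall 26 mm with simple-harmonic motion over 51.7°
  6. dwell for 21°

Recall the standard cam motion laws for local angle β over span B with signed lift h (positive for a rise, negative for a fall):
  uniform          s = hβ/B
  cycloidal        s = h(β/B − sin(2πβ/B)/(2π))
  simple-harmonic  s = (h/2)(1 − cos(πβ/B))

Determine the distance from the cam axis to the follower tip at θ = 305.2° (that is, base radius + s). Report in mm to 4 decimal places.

seg 1 [0°–71.2°] dwell: s stays 0.0000
seg 2 [71.2°–160.8°] cycloidal, h=27: full span → s += 27 → s = 27.0000
seg 3 [160.8°–238°] uniform, h=10: full span → s += 10 → s = 37.0000
seg 4 [238°–287.3°] uniform, h=8: full span → s += 8 → s = 45.0000
seg 5 [287.3°–339°] simple-harmonic, h=-26: θ=305.2° here. β=17.9, B=51.7. -26/2·(1 − cos(π·0.3462)) = -6.9613 → s = 38.0387
radial distance = base radius + s = 16 + 38.0387 = 54.0387

54.0387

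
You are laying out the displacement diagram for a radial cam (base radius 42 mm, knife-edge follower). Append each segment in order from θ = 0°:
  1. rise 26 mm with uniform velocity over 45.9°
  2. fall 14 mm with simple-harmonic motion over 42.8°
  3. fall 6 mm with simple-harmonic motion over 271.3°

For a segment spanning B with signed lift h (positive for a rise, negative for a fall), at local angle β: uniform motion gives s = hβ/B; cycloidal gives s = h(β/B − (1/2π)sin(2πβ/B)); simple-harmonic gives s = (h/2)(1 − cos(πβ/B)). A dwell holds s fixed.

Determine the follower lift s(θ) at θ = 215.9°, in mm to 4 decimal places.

seg 1 [0°–45.9°] uniform, h=26: full span → s += 26 → s = 26.0000
seg 2 [45.9°–88.7°] simple-harmonic, h=-14: full span → s += -14 → s = 12.0000
seg 3 [88.7°–360°] simple-harmonic, h=-6: θ=215.9° here. β=127.2, B=271.3. -6/2·(1 − cos(π·0.4689)) = -2.7069 → s = 9.2931

9.2931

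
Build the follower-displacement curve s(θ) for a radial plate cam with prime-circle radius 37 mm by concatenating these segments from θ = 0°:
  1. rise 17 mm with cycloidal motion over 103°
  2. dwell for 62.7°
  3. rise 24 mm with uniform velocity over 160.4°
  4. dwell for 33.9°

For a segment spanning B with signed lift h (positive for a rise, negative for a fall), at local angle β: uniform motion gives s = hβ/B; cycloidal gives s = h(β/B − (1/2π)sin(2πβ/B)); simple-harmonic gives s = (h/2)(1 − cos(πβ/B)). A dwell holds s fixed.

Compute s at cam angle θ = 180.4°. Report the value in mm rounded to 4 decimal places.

seg 1 [0°–103°] cycloidal, h=17: full span → s += 17 → s = 17.0000
seg 2 [103°–165.7°] dwell: s stays 17.0000
seg 3 [165.7°–326.1°] uniform, h=24: θ=180.4° here. β=14.7, B=160.4. 24·14.7/160.4 = 2.1995 → s = 19.1995

19.1995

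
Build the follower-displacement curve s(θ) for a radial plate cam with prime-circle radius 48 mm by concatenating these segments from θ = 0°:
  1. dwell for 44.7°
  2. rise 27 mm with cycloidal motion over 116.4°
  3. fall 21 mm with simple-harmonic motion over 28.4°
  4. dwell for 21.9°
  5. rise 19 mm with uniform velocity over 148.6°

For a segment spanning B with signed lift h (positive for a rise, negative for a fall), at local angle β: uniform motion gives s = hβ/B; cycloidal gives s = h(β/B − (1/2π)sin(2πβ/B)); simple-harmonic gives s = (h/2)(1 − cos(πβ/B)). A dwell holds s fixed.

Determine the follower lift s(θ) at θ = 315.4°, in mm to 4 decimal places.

seg 1 [0°–44.7°] dwell: s stays 0.0000
seg 2 [44.7°–161.1°] cycloidal, h=27: full span → s += 27 → s = 27.0000
seg 3 [161.1°–189.5°] simple-harmonic, h=-21: full span → s += -21 → s = 6.0000
seg 4 [189.5°–211.4°] dwell: s stays 6.0000
seg 5 [211.4°–360°] uniform, h=19: θ=315.4° here. β=104, B=148.6. 19·104/148.6 = 13.2974 → s = 19.2974

19.2974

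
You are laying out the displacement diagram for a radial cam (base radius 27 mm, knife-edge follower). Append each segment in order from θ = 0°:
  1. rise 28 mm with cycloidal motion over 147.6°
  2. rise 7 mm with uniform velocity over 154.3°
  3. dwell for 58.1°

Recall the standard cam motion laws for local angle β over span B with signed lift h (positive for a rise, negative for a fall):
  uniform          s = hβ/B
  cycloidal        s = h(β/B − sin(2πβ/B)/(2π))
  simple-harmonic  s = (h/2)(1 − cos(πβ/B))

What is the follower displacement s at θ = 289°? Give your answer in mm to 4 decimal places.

seg 1 [0°–147.6°] cycloidal, h=28: full span → s += 28 → s = 28.0000
seg 2 [147.6°–301.9°] uniform, h=7: θ=289° here. β=141.4, B=154.3. 7·141.4/154.3 = 6.4148 → s = 34.4148

34.4148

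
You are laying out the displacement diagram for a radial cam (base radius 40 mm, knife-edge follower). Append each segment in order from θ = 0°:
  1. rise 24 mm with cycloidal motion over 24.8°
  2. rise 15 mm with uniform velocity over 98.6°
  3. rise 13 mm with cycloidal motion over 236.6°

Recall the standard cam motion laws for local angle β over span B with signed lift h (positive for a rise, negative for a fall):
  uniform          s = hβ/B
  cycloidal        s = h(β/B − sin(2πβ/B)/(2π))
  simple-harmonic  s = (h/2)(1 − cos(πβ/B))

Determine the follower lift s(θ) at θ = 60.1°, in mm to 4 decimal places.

seg 1 [0°–24.8°] cycloidal, h=24: full span → s += 24 → s = 24.0000
seg 2 [24.8°–123.4°] uniform, h=15: θ=60.1° here. β=35.3, B=98.6. 15·35.3/98.6 = 5.3702 → s = 29.3702

29.3702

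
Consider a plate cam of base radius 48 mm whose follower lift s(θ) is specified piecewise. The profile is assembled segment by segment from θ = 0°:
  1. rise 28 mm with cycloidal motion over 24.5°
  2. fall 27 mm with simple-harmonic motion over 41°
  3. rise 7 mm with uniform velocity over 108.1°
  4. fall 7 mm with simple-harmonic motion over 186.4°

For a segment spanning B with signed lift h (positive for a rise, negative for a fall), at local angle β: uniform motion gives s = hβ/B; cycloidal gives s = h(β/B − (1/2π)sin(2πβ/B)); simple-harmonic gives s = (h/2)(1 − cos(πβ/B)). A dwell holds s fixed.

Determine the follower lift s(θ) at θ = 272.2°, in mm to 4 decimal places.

seg 1 [0°–24.5°] cycloidal, h=28: full span → s += 28 → s = 28.0000
seg 2 [24.5°–65.5°] simple-harmonic, h=-27: full span → s += -27 → s = 1.0000
seg 3 [65.5°–173.6°] uniform, h=7: full span → s += 7 → s = 8.0000
seg 4 [173.6°–360°] simple-harmonic, h=-7: θ=272.2° here. β=98.6, B=186.4. -7/2·(1 − cos(π·0.5290)) = -3.8181 → s = 4.1819

4.1819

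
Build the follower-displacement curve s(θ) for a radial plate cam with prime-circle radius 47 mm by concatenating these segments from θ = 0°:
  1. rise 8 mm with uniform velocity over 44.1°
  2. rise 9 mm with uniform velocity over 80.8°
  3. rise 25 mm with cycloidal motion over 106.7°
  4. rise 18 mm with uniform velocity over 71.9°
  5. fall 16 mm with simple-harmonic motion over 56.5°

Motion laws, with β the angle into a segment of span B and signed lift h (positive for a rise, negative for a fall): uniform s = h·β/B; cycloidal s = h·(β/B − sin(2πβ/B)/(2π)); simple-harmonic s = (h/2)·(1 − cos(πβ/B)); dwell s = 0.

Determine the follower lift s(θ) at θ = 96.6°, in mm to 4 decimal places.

seg 1 [0°–44.1°] uniform, h=8: full span → s += 8 → s = 8.0000
seg 2 [44.1°–124.9°] uniform, h=9: θ=96.6° here. β=52.5, B=80.8. 9·52.5/80.8 = 5.8478 → s = 13.8478

13.8478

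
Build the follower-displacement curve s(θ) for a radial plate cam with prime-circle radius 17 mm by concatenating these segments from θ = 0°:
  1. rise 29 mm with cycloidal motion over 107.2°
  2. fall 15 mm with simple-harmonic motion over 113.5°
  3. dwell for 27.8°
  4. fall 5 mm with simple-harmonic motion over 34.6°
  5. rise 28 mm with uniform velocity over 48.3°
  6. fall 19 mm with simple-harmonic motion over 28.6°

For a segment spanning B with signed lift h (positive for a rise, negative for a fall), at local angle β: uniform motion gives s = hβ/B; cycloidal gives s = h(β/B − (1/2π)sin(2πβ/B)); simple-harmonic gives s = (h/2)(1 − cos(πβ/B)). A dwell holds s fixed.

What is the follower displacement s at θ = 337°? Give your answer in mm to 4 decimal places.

seg 1 [0°–107.2°] cycloidal, h=29: full span → s += 29 → s = 29.0000
seg 2 [107.2°–220.7°] simple-harmonic, h=-15: full span → s += -15 → s = 14.0000
seg 3 [220.7°–248.5°] dwell: s stays 14.0000
seg 4 [248.5°–283.1°] simple-harmonic, h=-5: full span → s += -5 → s = 9.0000
seg 5 [283.1°–331.4°] uniform, h=28: full span → s += 28 → s = 37.0000
seg 6 [331.4°–360°] simple-harmonic, h=-19: θ=337° here. β=5.6, B=28.6. -19/2·(1 − cos(π·0.1958)) = -1.7414 → s = 35.2586

35.2586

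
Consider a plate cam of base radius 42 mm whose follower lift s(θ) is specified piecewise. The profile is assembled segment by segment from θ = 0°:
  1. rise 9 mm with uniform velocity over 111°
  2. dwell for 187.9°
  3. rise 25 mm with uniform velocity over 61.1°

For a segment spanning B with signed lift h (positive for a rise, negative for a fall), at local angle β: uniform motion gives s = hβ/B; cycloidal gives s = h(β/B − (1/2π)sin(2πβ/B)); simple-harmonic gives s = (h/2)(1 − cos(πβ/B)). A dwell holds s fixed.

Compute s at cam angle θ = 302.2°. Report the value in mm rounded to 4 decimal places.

seg 1 [0°–111°] uniform, h=9: full span → s += 9 → s = 9.0000
seg 2 [111°–298.9°] dwell: s stays 9.0000
seg 3 [298.9°–360°] uniform, h=25: θ=302.2° here. β=3.3, B=61.1. 25·3.3/61.1 = 1.3502 → s = 10.3502

10.3502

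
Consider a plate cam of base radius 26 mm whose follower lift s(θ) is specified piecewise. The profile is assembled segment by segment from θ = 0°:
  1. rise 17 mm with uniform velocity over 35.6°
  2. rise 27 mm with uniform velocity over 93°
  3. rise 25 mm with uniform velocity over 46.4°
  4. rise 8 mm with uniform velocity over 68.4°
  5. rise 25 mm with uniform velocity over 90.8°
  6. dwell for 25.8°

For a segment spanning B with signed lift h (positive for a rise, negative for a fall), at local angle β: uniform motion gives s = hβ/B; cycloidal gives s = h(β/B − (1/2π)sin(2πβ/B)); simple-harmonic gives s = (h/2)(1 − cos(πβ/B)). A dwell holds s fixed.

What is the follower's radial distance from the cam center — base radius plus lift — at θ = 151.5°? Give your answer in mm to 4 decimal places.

seg 1 [0°–35.6°] uniform, h=17: full span → s += 17 → s = 17.0000
seg 2 [35.6°–128.6°] uniform, h=27: full span → s += 27 → s = 44.0000
seg 3 [128.6°–175°] uniform, h=25: θ=151.5° here. β=22.9, B=46.4. 25·22.9/46.4 = 12.3384 → s = 56.3384
radial distance = base radius + s = 26 + 56.3384 = 82.3384

82.3384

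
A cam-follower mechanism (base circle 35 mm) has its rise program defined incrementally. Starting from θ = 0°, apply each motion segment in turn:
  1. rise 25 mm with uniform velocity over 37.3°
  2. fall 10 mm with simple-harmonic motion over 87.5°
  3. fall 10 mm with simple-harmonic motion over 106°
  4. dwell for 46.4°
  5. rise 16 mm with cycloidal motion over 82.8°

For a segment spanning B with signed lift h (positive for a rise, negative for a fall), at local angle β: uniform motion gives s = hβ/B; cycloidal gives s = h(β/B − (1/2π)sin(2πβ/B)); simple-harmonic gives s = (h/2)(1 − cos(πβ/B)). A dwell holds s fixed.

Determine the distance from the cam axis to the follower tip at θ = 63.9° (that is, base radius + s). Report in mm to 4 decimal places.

seg 1 [0°–37.3°] uniform, h=25: full span → s += 25 → s = 25.0000
seg 2 [37.3°–124.8°] simple-harmonic, h=-10: θ=63.9° here. β=26.6, B=87.5. -10/2·(1 − cos(π·0.3040)) = -2.1121 → s = 22.8879
radial distance = base radius + s = 35 + 22.8879 = 57.8879

57.8879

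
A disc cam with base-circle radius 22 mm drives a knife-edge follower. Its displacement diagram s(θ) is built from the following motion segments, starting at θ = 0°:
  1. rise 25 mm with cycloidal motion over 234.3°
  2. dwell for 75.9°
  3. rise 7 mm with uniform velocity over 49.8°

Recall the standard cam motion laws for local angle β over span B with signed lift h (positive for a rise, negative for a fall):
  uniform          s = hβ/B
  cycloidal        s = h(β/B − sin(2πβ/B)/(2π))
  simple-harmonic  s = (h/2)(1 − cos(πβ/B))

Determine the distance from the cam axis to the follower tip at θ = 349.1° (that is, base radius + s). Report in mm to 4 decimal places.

seg 1 [0°–234.3°] cycloidal, h=25: full span → s += 25 → s = 25.0000
seg 2 [234.3°–310.2°] dwell: s stays 25.0000
seg 3 [310.2°–360°] uniform, h=7: θ=349.1° here. β=38.9, B=49.8. 7·38.9/49.8 = 5.4679 → s = 30.4679
radial distance = base radius + s = 22 + 30.4679 = 52.4679

52.4679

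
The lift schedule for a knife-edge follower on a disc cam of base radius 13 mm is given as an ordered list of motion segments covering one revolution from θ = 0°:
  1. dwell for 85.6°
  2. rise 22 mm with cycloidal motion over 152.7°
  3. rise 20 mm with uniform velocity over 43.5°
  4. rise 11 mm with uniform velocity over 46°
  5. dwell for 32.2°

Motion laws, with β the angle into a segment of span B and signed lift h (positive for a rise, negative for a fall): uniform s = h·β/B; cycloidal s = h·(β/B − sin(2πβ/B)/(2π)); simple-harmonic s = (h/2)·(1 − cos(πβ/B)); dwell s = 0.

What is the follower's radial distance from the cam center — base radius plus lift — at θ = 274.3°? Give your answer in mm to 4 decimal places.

seg 1 [0°–85.6°] dwell: s stays 0.0000
seg 2 [85.6°–238.3°] cycloidal, h=22: full span → s += 22 → s = 22.0000
seg 3 [238.3°–281.8°] uniform, h=20: θ=274.3° here. β=36, B=43.5. 20·36/43.5 = 16.5517 → s = 38.5517
radial distance = base radius + s = 13 + 38.5517 = 51.5517

51.5517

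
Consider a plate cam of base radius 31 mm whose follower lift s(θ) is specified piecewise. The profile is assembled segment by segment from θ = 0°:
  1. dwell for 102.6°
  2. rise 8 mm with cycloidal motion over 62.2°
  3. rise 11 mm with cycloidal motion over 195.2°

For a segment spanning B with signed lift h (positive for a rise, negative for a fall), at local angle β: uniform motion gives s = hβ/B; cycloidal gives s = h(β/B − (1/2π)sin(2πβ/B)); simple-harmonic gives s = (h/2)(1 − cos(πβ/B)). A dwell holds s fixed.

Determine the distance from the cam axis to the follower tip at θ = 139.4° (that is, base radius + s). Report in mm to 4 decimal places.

seg 1 [0°–102.6°] dwell: s stays 0.0000
seg 2 [102.6°–164.8°] cycloidal, h=8: θ=139.4° here. β=36.8, B=62.2. 8·(0.5916 − sin(2π·0.5916)/(2π)) = 5.4264 → s = 5.4264
radial distance = base radius + s = 31 + 5.4264 = 36.4264

36.4264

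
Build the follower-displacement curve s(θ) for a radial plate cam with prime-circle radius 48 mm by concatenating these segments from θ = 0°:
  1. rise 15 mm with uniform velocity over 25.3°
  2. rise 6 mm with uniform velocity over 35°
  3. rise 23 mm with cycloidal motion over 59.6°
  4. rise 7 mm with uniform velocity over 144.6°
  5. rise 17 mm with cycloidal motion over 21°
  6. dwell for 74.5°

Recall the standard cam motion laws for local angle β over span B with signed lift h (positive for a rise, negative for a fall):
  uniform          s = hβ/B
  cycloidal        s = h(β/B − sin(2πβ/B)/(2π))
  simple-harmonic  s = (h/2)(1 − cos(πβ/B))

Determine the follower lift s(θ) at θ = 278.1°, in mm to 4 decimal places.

seg 1 [0°–25.3°] uniform, h=15: full span → s += 15 → s = 15.0000
seg 2 [25.3°–60.3°] uniform, h=6: full span → s += 6 → s = 21.0000
seg 3 [60.3°–119.9°] cycloidal, h=23: full span → s += 23 → s = 44.0000
seg 4 [119.9°–264.5°] uniform, h=7: full span → s += 7 → s = 51.0000
seg 5 [264.5°–285.5°] cycloidal, h=17: θ=278.1° here. β=13.6, B=21. 17·(0.6476 − sin(2π·0.6476)/(2π)) = 13.1744 → s = 64.1744

64.1744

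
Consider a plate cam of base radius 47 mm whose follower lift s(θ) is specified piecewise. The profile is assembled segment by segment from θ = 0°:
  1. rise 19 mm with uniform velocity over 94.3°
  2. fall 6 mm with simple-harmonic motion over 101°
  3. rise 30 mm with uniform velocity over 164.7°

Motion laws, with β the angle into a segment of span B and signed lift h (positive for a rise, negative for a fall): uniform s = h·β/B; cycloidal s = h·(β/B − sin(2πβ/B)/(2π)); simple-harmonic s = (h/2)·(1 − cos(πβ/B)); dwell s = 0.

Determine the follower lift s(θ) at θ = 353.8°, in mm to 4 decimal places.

seg 1 [0°–94.3°] uniform, h=19: full span → s += 19 → s = 19.0000
seg 2 [94.3°–195.3°] simple-harmonic, h=-6: full span → s += -6 → s = 13.0000
seg 3 [195.3°–360°] uniform, h=30: θ=353.8° here. β=158.5, B=164.7. 30·158.5/164.7 = 28.8707 → s = 41.8707

41.8707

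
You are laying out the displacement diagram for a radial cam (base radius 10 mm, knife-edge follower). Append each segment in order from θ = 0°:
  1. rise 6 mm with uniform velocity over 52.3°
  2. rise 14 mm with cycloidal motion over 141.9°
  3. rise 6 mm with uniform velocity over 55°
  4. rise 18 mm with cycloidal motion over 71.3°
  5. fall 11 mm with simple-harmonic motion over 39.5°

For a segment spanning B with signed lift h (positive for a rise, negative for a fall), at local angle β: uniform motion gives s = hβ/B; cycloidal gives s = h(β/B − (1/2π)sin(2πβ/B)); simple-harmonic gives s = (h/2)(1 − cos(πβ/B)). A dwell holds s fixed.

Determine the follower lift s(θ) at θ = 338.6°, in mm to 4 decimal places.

seg 1 [0°–52.3°] uniform, h=6: full span → s += 6 → s = 6.0000
seg 2 [52.3°–194.2°] cycloidal, h=14: full span → s += 14 → s = 20.0000
seg 3 [194.2°–249.2°] uniform, h=6: full span → s += 6 → s = 26.0000
seg 4 [249.2°–320.5°] cycloidal, h=18: full span → s += 18 → s = 44.0000
seg 5 [320.5°–360°] simple-harmonic, h=-11: θ=338.6° here. β=18.1, B=39.5. -11/2·(1 − cos(π·0.4582)) = -4.7803 → s = 39.2197

39.2197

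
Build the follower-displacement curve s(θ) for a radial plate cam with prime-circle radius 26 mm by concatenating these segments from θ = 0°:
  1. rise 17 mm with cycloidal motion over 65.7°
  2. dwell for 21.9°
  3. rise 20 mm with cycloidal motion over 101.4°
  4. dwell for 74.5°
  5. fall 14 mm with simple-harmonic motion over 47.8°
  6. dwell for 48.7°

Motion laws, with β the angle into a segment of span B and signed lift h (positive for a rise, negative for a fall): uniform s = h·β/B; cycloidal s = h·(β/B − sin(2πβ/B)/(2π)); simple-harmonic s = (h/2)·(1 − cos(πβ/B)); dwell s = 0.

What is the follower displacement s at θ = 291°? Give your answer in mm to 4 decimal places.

seg 1 [0°–65.7°] cycloidal, h=17: full span → s += 17 → s = 17.0000
seg 2 [65.7°–87.6°] dwell: s stays 17.0000
seg 3 [87.6°–189°] cycloidal, h=20: full span → s += 20 → s = 37.0000
seg 4 [189°–263.5°] dwell: s stays 37.0000
seg 5 [263.5°–311.3°] simple-harmonic, h=-14: θ=291° here. β=27.5, B=47.8. -14/2·(1 − cos(π·0.5753)) = -8.6408 → s = 28.3592

28.3592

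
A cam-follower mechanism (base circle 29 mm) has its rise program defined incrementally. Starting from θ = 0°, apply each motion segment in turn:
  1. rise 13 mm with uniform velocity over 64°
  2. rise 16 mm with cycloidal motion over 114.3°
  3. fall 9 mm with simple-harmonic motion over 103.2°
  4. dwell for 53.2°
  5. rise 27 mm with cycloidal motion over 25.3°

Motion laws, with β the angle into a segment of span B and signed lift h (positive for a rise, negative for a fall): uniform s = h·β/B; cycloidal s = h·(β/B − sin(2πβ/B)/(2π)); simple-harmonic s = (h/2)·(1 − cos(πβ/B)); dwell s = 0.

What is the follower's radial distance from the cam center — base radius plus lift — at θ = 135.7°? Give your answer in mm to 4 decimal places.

seg 1 [0°–64°] uniform, h=13: full span → s += 13 → s = 13.0000
seg 2 [64°–178.3°] cycloidal, h=16: θ=135.7° here. β=71.7, B=114.3. 16·(0.6273 − sin(2π·0.6273)/(2π)) = 11.8632 → s = 24.8632
radial distance = base radius + s = 29 + 24.8632 = 53.8632

53.8632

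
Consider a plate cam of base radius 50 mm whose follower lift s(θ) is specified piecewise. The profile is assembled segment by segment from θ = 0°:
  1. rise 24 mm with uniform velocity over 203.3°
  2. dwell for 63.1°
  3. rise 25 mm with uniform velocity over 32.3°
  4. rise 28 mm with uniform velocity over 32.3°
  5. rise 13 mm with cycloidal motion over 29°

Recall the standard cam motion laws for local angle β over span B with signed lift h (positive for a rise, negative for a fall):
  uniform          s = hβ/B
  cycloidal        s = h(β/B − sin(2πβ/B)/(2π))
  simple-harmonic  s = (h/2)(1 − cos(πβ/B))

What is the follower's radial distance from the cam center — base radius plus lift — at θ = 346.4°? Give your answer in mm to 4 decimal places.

seg 1 [0°–203.3°] uniform, h=24: full span → s += 24 → s = 24.0000
seg 2 [203.3°–266.4°] dwell: s stays 24.0000
seg 3 [266.4°–298.7°] uniform, h=25: full span → s += 25 → s = 49.0000
seg 4 [298.7°–331°] uniform, h=28: full span → s += 28 → s = 77.0000
seg 5 [331°–360°] cycloidal, h=13: θ=346.4° here. β=15.4, B=29. 13·(0.5310 − sin(2π·0.5310)/(2π)) = 7.3043 → s = 84.3043
radial distance = base radius + s = 50 + 84.3043 = 134.3043

134.3043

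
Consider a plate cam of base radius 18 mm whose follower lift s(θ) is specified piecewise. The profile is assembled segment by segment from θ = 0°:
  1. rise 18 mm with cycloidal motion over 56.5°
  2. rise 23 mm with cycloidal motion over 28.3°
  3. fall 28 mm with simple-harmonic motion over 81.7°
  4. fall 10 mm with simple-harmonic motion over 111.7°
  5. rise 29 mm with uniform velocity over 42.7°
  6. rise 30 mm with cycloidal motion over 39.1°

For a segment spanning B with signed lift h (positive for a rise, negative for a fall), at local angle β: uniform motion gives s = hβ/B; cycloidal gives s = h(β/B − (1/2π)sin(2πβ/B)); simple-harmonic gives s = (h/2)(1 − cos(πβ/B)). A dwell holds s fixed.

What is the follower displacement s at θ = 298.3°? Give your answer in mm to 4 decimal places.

seg 1 [0°–56.5°] cycloidal, h=18: full span → s += 18 → s = 18.0000
seg 2 [56.5°–84.8°] cycloidal, h=23: full span → s += 23 → s = 41.0000
seg 3 [84.8°–166.5°] simple-harmonic, h=-28: full span → s += -28 → s = 13.0000
seg 4 [166.5°–278.2°] simple-harmonic, h=-10: full span → s += -10 → s = 3.0000
seg 5 [278.2°–320.9°] uniform, h=29: θ=298.3° here. β=20.1, B=42.7. 29·20.1/42.7 = 13.6511 → s = 16.6511

16.6511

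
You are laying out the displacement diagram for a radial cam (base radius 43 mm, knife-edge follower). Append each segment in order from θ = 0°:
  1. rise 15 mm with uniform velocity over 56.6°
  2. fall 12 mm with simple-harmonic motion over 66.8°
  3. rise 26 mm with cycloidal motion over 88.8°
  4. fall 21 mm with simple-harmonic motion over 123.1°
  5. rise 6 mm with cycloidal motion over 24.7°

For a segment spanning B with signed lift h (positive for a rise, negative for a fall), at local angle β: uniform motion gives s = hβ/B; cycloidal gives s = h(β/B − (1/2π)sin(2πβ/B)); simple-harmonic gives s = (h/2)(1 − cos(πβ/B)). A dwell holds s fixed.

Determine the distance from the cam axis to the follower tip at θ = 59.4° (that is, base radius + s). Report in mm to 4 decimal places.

seg 1 [0°–56.6°] uniform, h=15: full span → s += 15 → s = 15.0000
seg 2 [56.6°–123.4°] simple-harmonic, h=-12: θ=59.4° here. β=2.8, B=66.8. -12/2·(1 − cos(π·0.0419)) = -0.0519 → s = 14.9481
radial distance = base radius + s = 43 + 14.9481 = 57.9481

57.9481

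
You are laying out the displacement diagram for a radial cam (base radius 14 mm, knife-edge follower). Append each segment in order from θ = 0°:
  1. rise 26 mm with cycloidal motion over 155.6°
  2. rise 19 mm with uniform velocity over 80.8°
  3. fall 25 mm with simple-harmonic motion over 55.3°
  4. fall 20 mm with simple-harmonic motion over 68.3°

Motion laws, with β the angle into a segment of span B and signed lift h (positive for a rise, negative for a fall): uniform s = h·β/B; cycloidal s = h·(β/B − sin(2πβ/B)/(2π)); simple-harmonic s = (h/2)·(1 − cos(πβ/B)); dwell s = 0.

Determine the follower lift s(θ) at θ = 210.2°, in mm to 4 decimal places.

seg 1 [0°–155.6°] cycloidal, h=26: full span → s += 26 → s = 26.0000
seg 2 [155.6°–236.4°] uniform, h=19: θ=210.2° here. β=54.6, B=80.8. 19·54.6/80.8 = 12.8391 → s = 38.8391

38.8391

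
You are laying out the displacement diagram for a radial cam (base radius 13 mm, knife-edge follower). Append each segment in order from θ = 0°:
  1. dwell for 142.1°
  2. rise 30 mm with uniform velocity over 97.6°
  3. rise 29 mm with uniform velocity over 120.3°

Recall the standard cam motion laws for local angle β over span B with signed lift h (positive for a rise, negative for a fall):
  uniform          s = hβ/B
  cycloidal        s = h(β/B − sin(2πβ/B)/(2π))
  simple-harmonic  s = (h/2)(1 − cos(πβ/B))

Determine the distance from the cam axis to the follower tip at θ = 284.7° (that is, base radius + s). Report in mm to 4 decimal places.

seg 1 [0°–142.1°] dwell: s stays 0.0000
seg 2 [142.1°–239.7°] uniform, h=30: full span → s += 30 → s = 30.0000
seg 3 [239.7°–360°] uniform, h=29: θ=284.7° here. β=45, B=120.3. 29·45/120.3 = 10.8479 → s = 40.8479
radial distance = base radius + s = 13 + 40.8479 = 53.8479

53.8479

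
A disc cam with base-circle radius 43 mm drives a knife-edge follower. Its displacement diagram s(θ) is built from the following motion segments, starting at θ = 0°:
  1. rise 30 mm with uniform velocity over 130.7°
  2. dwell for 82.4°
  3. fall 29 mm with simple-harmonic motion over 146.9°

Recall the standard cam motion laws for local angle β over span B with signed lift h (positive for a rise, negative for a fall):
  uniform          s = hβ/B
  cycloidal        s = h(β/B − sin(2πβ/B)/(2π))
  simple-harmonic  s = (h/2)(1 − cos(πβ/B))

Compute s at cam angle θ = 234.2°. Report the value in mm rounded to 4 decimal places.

seg 1 [0°–130.7°] uniform, h=30: full span → s += 30 → s = 30.0000
seg 2 [130.7°–213.1°] dwell: s stays 30.0000
seg 3 [213.1°–360°] simple-harmonic, h=-29: θ=234.2° here. β=21.1, B=146.9. -29/2·(1 − cos(π·0.1436)) = -1.4514 → s = 28.5486

28.5486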